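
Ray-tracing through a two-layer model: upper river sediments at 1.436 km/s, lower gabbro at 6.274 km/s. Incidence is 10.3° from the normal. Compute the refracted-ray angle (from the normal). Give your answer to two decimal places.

Snell's law: sin θ₂ = (V₂/V₁)·sin θ₁ = (6.274/1.436)·sin 10.3° = 0.7812.
θ₂ = sin⁻¹(0.7812) = 51.37° (from vertical).

51.37°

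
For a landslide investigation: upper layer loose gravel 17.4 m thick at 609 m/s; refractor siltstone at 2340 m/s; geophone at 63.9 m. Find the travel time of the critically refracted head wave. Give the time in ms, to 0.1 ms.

82.5 ms

t = x/V₂ + 2h·√(V₂²−V₁²)/(V₁V₂).
√(V₂²−V₁²) = √(2340²−609²) = 2259.4 m/s; delay term = 2·17.4·2259.4/(609·2340) = 0.05517 s.
t = 63.9/2340 + 0.05517 = 0.08248 s.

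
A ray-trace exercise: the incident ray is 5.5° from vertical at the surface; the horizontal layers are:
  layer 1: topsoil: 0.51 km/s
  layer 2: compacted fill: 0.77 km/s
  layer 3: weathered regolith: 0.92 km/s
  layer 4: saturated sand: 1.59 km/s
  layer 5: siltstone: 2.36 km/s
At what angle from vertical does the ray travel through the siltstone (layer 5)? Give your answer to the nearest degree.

Snell's law across each interface conserves sin θ / V, so sin θ_5 = V_5·sin θ₁/V₁.
sin θ_5 = 2.36 × sin 5.5° / 0.51 = 0.4435.
θ_5 = 26.33° from the vertical.

26°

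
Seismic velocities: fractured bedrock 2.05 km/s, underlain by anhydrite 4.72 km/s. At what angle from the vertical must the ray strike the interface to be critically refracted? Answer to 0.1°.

25.7°

At critical incidence the refracted ray runs along the interface (θ₂ = 90°), so sin θ_c = V₁/V₂.
θ_c = arcsin(2.05/4.72) = arcsin 0.4343 = 25.74°.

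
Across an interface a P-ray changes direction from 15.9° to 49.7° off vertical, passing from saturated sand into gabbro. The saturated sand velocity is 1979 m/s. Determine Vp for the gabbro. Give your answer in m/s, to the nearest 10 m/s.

sin 15.9° = 0.2740; sin 49.7° = 0.7627.
V₂ = V₁·(sin θ₂/sin θ₁) = 1979·(0.7627/0.2740) = 5509.29 m/s.

5510 m/s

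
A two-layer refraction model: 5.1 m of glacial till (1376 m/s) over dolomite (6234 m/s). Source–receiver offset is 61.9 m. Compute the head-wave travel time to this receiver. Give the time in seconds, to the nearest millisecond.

θ_c = arcsin(V₁/V₂) = arcsin(1376/6234) = 12.75°, cos θ_c = 0.9753.
Intercept time tᵢ = 2h cos θ_c / V₁ = 2·5.1·0.9753/1376 = 0.00723 s.
t = x/V₂ + tᵢ = 61.9/6234 + 0.00723 = 0.01716 s.

0.017 s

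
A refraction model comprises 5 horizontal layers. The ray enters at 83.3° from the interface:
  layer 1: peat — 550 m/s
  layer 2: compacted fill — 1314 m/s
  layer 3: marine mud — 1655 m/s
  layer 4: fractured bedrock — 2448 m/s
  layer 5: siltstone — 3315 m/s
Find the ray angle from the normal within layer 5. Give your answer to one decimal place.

44.7°

From the normal: θ₁ = 90° − 83.3° = 6.7°.
Snell's law across each interface conserves sin θ / V, so sin θ_5 = V_5·sin θ₁/V₁.
sin θ_5 = 3315 × sin 6.7° / 550 = 0.7032.
θ_5 = arcsin 0.7032 = 44.68°.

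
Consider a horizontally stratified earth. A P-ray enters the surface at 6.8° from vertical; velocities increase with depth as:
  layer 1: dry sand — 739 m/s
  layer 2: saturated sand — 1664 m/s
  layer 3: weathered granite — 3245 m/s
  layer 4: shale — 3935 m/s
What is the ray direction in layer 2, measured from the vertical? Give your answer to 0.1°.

15.5°

Snell's law across each interface conserves sin θ / V, so sin θ_2 = V_2·sin θ₁/V₁.
sin θ_2 = 1664 × sin 6.8° / 739 = 0.2666.
θ_2 = 15.46° from the vertical.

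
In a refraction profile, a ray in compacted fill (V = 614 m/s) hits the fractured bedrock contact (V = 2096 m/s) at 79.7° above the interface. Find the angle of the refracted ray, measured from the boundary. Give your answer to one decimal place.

52.4°

Convert to the normal: θ₁ = 90° − 79.7° = 10.3°.
sin θ₁/V₁ = sin θ₂/V₂ ⇒ sin θ₂ = 2096·sin 10.3°/614 = 2096·0.1788/614 = 0.6104.
θ₂ = sin⁻¹(0.6104) = 37.62° (from vertical).
From the interface: 90° − 37.62° = 52.38°.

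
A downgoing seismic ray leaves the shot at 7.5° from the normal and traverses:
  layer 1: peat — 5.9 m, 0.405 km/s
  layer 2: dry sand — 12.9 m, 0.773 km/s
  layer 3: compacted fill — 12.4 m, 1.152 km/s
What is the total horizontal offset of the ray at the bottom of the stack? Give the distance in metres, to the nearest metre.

9 m

Ray parameter p = sin 7.5° / 0.405 km/s = 3.2229e-01 s/km.
Layer 1: θ = 7.50°; offset = 5.9·tan 7.50° = 0.777 m.
Layer 2: sin θ = p·0.773 = 0.2491 → θ = 14.43°; offset = 12.9·tan 14.43° = 3.318 m.
Layer 3: sin θ = p·1.152 = 0.3713 → θ = 21.79°; offset = 12.4·tan 21.79° = 4.958 m.
Σ offsets = 9.053 m.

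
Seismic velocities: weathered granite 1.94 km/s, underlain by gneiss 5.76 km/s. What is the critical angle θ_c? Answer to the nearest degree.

Critical incidence: sin θ_c = V₁/V₂ = 1.94/5.76 = 0.3368.
θ_c = arcsin 0.3368 = 19.68°.

20°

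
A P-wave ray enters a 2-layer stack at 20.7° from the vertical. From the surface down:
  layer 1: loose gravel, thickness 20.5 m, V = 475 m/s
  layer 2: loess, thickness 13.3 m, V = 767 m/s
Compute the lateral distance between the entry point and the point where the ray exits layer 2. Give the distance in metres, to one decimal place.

17.0 m

Apply Snell's law at each interface; in layer i the horizontal offset is hᵢ·tan θᵢ.
Layer 1: θ = 20.70°; offset = 20.5·tan 20.70° = 7.746 m.
Layer 2: sin θ = 767·sin 20.7°/475 = 0.5708, θ = 34.80°; offset = 13.3·tan 34.80° = 9.245 m.
Σ offsets = 16.991 m.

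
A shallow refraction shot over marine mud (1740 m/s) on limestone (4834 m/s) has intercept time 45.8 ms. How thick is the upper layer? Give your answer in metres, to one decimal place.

θ_c = arcsin(1740/4834) = 21.10°; cos θ_c = 0.9330.
tᵢ = 2h cos θ_c/V₁ ⇒ h = tᵢ·V₁/(2 cos θ_c) = 0.0458·1740/(2·0.9330) = 42.71 m.

42.7 m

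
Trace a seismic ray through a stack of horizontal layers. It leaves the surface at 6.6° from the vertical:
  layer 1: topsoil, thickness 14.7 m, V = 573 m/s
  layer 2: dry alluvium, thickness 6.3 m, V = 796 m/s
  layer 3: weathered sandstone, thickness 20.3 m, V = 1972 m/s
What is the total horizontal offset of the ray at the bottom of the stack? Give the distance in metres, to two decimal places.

11.46 m

Ray parameter p = sin 6.6° / 573 m/s = 2.0059e-04 s/m.
Layer 1: θ = 6.60°; offset = 14.7·tan 6.60° = 1.7008 m.
Layer 2: sin θ = p·796 = 0.1597 → θ = 9.19°; offset = 6.3·tan 9.19° = 1.0190 m.
Layer 3: sin θ = p·1972 = 0.3956 → θ = 23.30°; offset = 20.3·tan 23.30° = 8.7429 m.
Summing the layer offsets gives 11.4628 m.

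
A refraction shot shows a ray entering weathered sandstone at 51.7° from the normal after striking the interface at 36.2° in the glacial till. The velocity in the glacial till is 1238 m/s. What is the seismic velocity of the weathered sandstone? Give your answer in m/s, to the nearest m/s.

Snell's law: sin 36.2°/V₁ = sin 51.7°/V₂.
V₂ = V₁·sin 51.7°/sin 36.2° = 1238 × 1.3288 = 1645.01 m/s.

1645 m/s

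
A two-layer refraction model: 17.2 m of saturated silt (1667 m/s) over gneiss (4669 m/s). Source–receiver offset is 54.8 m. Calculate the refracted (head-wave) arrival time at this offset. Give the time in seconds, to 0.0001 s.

0.0310 s

t = x/V₂ + 2h·√(V₂²−V₁²)/(V₁V₂).
√(V₂²−V₁²) = √(4669²−1667²) = 4361.3 m/s; delay term = 2·17.2·4361.3/(1667·4669) = 0.01928 s.
t = 54.8/4669 + 0.01928 = 0.03101 s.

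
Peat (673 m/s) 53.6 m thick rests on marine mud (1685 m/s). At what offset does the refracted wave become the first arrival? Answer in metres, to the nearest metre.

164 m

θ_c = arcsin(673/1685) = 23.54°, so cos θ_c = 0.9168 and tᵢ = 2h cos θ_c/V₁ = 0.1460 s.
At crossover x/V₁ = x/V₂ + tᵢ ⇒ x = tᵢ/(1/V₁ − 1/V₂) = 0.14603/(1.4859e-03 − 5.9347e-04) = 163.64 m.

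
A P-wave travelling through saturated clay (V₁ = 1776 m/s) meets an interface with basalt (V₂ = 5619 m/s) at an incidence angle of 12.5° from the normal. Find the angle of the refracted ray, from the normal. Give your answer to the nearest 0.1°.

Snell's law: sin θ₂ = (V₂/V₁)·sin θ₁ = (5619/1776)·sin 12.5° = 0.6848.
θ₂ = sin⁻¹(0.6848) = 43.22° (from vertical).

43.2°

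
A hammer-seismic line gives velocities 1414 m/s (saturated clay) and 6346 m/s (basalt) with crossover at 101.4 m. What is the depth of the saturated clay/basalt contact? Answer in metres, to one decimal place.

h = (x_cross/2)·√((V₂−V₁)/(V₂+V₁)).
(V₂−V₁)/(V₂+V₁) = (6346−1414)/(6346+1414) = 0.6356; √ = 0.7972.
h = (101.4/2)·0.7972 = 40.42 m.

40.4 m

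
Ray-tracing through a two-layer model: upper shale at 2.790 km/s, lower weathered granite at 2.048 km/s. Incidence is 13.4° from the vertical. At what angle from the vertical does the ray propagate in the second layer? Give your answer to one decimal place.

sin θ₁/V₁ = sin θ₂/V₂ ⇒ sin θ₂ = 2.048·sin 13.4°/2.790 = 2.048·0.2317/2.790 = 0.1701.
θ₂ = sin⁻¹(0.1701) = 9.79° (from vertical).

9.8°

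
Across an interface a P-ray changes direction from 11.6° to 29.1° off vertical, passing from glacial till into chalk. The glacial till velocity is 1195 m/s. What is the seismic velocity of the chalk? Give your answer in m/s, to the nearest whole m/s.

2890 m/s

Snell's law: sin 11.6°/V₁ = sin 29.1°/V₂.
V₂ = V₁·sin 29.1°/sin 11.6° = 1195 × 2.4186 = 2890.28 m/s.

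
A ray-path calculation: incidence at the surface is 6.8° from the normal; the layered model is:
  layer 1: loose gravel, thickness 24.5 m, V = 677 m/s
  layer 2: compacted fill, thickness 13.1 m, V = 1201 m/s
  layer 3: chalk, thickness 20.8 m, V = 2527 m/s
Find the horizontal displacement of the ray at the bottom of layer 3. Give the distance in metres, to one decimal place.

Apply Snell's law at each interface; in layer i the horizontal offset is hᵢ·tan θᵢ.
Layer 1: θ = 6.80°; offset = 24.5·tan 6.80° = 2.921 m.
Layer 2: sin θ = 1201·sin 6.8°/677 = 0.2100, θ = 12.13°; offset = 13.1·tan 12.13° = 2.814 m.
Layer 3: sin θ = 2527·sin 6.8°/677 = 0.4420, θ = 26.23°; offset = 20.8·tan 26.23° = 10.248 m.
Total horizontal offset = 15.984 m.

16.0 m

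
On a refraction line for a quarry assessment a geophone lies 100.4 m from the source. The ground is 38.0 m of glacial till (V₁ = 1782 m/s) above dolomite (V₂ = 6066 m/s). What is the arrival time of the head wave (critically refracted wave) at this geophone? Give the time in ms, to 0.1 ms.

57.3 ms

t = x/V₂ + 2h·√(V₂²−V₁²)/(V₁V₂).
√(V₂²−V₁²) = √(6066²−1782²) = 5798.3 m/s; delay term = 2·38.0·5798.3/(1782·6066) = 0.04077 s.
t = 100.4/6066 + 0.04077 = 0.05732 s.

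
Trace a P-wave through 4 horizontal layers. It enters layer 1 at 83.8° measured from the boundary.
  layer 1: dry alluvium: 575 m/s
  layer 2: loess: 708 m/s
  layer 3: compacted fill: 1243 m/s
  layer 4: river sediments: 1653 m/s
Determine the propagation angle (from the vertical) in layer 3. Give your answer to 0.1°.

13.5°

From the normal: θ₁ = 90° − 83.8° = 6.2°.
Ray parameter p = sin 6.2° / 575 = 1.8782e-04 s/m.
sin θ_3 = p·V_3 = 1.8782e-04 × 1243 = 0.2335.
θ_3 = arcsin 0.2335 = 13.50°.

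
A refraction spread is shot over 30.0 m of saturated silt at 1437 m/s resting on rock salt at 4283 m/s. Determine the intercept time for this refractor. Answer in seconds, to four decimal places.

θ_c = arcsin(V₁/V₂) = arcsin(1437/4283) = 19.60°; cos θ_c = 0.9420.
tᵢ = 2h·cos θ_c / V₁ = 2·30.0·0.9420 / 1437 = 0.03933 s.

0.0393 s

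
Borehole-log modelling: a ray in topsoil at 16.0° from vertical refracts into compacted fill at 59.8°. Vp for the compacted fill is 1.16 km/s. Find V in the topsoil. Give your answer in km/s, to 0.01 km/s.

0.37 km/s

sin 16.0° = 0.2756; sin 59.8° = 0.8643.
V₁ = V₂·(sin θ₁/sin θ₂) = 1.16·(0.2756/0.8643) = 0.37 km/s.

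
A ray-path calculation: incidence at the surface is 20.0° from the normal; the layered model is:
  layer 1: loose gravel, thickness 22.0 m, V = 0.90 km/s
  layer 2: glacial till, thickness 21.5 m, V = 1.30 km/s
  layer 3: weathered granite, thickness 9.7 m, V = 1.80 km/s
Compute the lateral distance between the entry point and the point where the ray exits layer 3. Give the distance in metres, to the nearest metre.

29 m

Ray parameter p = sin 20.0° / 0.90 km/s = 3.8002e-01 s/km.
Layer 1: θ = 20.00°; offset = 22.0·tan 20.00° = 8.007 m.
Layer 2: sin θ = p·1.30 = 0.4940 → θ = 29.61°; offset = 21.5·tan 29.61° = 12.217 m.
Layer 3: sin θ = p·1.80 = 0.6840 → θ = 43.16°; offset = 9.7·tan 43.16° = 9.096 m.
Summing the layer offsets gives 29.320 m.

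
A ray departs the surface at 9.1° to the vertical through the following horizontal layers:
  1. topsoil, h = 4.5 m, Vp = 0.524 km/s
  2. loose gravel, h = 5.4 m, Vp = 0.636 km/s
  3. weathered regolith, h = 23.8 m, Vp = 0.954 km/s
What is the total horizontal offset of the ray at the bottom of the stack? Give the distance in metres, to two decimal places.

Ray parameter p = sin 9.1° / 0.524 km/s = 3.0183e-01 s/km.
Layer 1: θ = 9.10°; offset = 4.5·tan 9.10° = 0.7208 m.
Layer 2: sin θ = p·0.636 = 0.1920 → θ = 11.07°; offset = 5.4·tan 11.07° = 1.0562 m.
Layer 3: sin θ = p·0.954 = 0.2879 → θ = 16.73°; offset = 23.8·tan 16.73° = 7.1562 m.
Summing the layer offsets gives 8.9332 m.

8.93 m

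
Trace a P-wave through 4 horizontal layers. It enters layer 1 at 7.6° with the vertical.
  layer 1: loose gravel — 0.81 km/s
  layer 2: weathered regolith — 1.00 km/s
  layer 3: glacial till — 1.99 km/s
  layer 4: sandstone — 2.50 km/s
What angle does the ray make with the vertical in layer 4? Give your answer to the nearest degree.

24°

Snell's law across each interface conserves sin θ / V, so sin θ_4 = V_4·sin θ₁/V₁.
sin θ_4 = 2.50 × sin 7.6° / 0.81 = 0.4082.
θ_4 = 24.09° from the vertical.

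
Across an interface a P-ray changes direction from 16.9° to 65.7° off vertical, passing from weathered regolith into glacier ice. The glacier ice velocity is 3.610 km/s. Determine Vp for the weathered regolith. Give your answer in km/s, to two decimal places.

sin 16.9° = 0.2907; sin 65.7° = 0.9114.
V₁ = V₂·(sin θ₁/sin θ₂) = 3.610·(0.2907/0.9114) = 1.15 km/s.

1.15 km/s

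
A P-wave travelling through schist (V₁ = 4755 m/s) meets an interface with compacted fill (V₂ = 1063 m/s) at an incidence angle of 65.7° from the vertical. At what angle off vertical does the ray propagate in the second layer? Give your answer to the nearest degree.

12°

sin θ₁/V₁ = sin θ₂/V₂ ⇒ sin θ₂ = 1063·sin 65.7°/4755 = 1063·0.9114/4755 = 0.2037.
θ₂ = sin⁻¹(0.2037) = 11.76° (from vertical).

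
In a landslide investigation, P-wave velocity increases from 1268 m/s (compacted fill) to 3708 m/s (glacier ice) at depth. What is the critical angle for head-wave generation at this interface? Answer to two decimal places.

20.00°

At critical incidence the refracted ray runs along the interface (θ₂ = 90°), so sin θ_c = V₁/V₂.
θ_c = arcsin(1268/3708) = arcsin 0.3420 = 20.00°.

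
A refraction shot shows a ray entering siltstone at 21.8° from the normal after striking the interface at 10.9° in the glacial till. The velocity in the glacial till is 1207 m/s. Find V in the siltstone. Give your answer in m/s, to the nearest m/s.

2370 m/s

Snell's law: sin 10.9°/V₁ = sin 21.8°/V₂.
V₂ = V₁·sin 21.8°/sin 10.9° = 1207 × 1.9639 = 2370.45 m/s.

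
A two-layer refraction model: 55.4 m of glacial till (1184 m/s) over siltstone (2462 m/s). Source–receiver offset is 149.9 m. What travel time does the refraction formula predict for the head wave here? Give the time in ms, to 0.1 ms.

142.9 ms

t = x/V₂ + 2h·√(V₂²−V₁²)/(V₁V₂).
√(V₂²−V₁²) = √(2462²−1184²) = 2158.6 m/s; delay term = 2·55.4·2158.6/(1184·2462) = 0.08205 s.
t = 149.9/2462 + 0.08205 = 0.14293 s.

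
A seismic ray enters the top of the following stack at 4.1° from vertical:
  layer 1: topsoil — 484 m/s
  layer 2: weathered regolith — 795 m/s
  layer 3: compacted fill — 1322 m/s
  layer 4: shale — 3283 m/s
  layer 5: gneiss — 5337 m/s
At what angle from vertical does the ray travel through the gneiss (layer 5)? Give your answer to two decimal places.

Ray parameter p = sin 4.1° / 484 = 1.4772e-04 s/m.
sin θ_5 = p·V_5 = 1.4772e-04 × 5337 = 0.7884.
θ_5 = arcsin 0.7884 = 52.04°.

52.04°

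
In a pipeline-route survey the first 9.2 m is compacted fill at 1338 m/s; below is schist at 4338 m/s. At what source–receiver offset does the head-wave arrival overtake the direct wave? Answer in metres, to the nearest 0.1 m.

25.3 m

θ_c = arcsin(1338/4338) = 17.97°, so cos θ_c = 0.9512 and tᵢ = 2h cos θ_c/V₁ = 0.0131 s.
At crossover x/V₁ = x/V₂ + tᵢ ⇒ x = tᵢ/(1/V₁ − 1/V₂) = 0.01308/(7.4738e-04 − 2.3052e-04) = 25.31 m.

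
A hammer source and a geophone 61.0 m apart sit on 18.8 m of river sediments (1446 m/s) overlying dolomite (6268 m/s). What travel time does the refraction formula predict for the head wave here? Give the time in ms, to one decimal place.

35.0 ms

t = x/V₂ + 2h·√(V₂²−V₁²)/(V₁V₂).
√(V₂²−V₁²) = √(6268²−1446²) = 6098.9 m/s; delay term = 2·18.8·6098.9/(1446·6268) = 0.02530 s.
t = 61.0/6268 + 0.02530 = 0.03503 s.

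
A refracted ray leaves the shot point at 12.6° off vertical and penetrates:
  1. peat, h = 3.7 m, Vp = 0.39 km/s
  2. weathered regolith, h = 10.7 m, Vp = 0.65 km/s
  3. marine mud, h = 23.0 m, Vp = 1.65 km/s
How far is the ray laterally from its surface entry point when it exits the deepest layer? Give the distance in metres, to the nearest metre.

Apply Snell's law at each interface; in layer i the horizontal offset is hᵢ·tan θᵢ.
Layer 1: θ = 12.60°; offset = 3.7·tan 12.60° = 0.827 m.
Layer 2: sin θ = 0.65·sin 12.6°/0.39 = 0.3636, θ = 21.32°; offset = 10.7·tan 21.32° = 4.176 m.
Layer 3: sin θ = 1.65·sin 12.6°/0.39 = 0.9229, θ = 67.36°; offset = 23.0·tan 67.36° = 55.134 m.
Σ offsets = 60.137 m.

60 m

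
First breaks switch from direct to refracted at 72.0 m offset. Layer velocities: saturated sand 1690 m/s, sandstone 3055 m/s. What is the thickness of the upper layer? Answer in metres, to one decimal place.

19.3 m

h = (x_cross/2)·√((V₂−V₁)/(V₂+V₁)).
(V₂−V₁)/(V₂+V₁) = (3055−1690)/(3055+1690) = 0.2877; √ = 0.5363.
h = (72.0/2)·0.5363 = 19.31 m.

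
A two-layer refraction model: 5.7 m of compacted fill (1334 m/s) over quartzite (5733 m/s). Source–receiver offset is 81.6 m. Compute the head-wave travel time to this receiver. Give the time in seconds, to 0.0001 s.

0.0225 s

t = x/V₂ + 2h·√(V₂²−V₁²)/(V₁V₂).
√(V₂²−V₁²) = √(5733²−1334²) = 5575.6 m/s; delay term = 2·5.7·5575.6/(1334·5733) = 0.00831 s.
t = 81.6/5733 + 0.00831 = 0.02254 s.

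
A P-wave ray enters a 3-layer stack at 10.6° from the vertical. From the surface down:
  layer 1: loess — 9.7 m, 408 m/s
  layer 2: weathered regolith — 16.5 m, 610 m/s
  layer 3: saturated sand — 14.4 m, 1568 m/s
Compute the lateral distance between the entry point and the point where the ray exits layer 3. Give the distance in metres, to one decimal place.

20.9 m

p = sin θ₁/V₁ = sin 10.6°/408 = 4.5086e-04 s/m is conserved through the stack.
Layer 1: θ = 10.60°; offset = 9.7·tan 10.60° = 1.815 m.
Layer 2: sin θ = p·610 = 0.2750 → θ = 15.96°; offset = 16.5·tan 15.96° = 4.720 m.
Layer 3: sin θ = p·1568 = 0.7070 → θ = 44.99°; offset = 14.4·tan 44.99° = 14.394 m.
Summing the layer offsets gives 20.929 m.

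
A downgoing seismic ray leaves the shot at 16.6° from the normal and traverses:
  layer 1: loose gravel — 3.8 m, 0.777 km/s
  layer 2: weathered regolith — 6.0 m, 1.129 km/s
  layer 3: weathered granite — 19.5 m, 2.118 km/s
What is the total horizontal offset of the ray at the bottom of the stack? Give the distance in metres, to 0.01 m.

28.08 m

p = sin θ₁/V₁ = sin 16.6°/0.777 = 3.6768e-01 s/km is conserved through the stack.
Layer 1: θ = 16.60°; offset = 3.8·tan 16.60° = 1.1328 m.
Layer 2: sin θ = p·1.129 = 0.4151 → θ = 24.53°; offset = 6.0·tan 24.53° = 2.7377 m.
Layer 3: sin θ = p·2.118 = 0.7787 → θ = 51.15°; offset = 19.5·tan 51.15° = 24.2065 m.
Total horizontal offset = 28.0770 m.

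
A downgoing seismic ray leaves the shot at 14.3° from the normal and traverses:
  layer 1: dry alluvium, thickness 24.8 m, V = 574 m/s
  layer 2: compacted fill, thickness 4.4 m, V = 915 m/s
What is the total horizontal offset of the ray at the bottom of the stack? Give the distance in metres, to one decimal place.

Apply Snell's law at each interface; in layer i the horizontal offset is hᵢ·tan θᵢ.
Layer 1: θ = 14.30°; offset = 24.8·tan 14.30° = 6.321 m.
Layer 2: sin θ = 915·sin 14.3°/574 = 0.3937, θ = 23.19°; offset = 4.4·tan 23.19° = 1.885 m.
Summing the layer offsets gives 8.206 m.

8.2 m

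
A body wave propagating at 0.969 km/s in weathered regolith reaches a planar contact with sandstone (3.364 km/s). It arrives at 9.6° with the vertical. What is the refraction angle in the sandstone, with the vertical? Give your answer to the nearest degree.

sin θ₁/V₁ = sin θ₂/V₂ ⇒ sin θ₂ = 3.364·sin 9.6°/0.969 = 3.364·0.1668/0.969 = 0.5790.
θ₂ = arcsin 0.5790 = 35.38° from the normal.

35°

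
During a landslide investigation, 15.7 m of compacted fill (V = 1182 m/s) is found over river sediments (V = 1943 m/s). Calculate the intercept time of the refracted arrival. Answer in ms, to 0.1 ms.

θ_c = arcsin(V₁/V₂) = arcsin(1182/1943) = 37.47°; cos θ_c = 0.7937.
tᵢ = 2h·cos θ_c / V₁ = 2·15.7·0.7937 / 1182 = 0.02108 s.

21.1 ms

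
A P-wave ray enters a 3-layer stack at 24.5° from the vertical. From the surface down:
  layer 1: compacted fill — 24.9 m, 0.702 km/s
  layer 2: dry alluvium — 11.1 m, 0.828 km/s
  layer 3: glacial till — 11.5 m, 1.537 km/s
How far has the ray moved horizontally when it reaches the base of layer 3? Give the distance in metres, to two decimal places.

Apply Snell's law at each interface; in layer i the horizontal offset is hᵢ·tan θᵢ.
Layer 1: θ = 24.50°; offset = 24.9·tan 24.50° = 11.3476 m.
Layer 2: sin θ = 0.828·sin 24.5°/0.702 = 0.4891, θ = 29.28°; offset = 11.1·tan 29.28° = 6.2247 m.
Layer 3: sin θ = 1.537·sin 24.5°/0.702 = 0.9080, θ = 65.22°; offset = 11.5·tan 65.22° = 24.9158 m.
Total horizontal offset = 42.4881 m.

42.49 m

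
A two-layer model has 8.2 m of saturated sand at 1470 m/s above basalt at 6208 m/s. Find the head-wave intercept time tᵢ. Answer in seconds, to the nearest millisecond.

0.011 s

θ_c = arcsin(V₁/V₂) = arcsin(1470/6208) = 13.70°; cos θ_c = 0.9716.
tᵢ = 2h·cos θ_c / V₁ = 2·8.2·0.9716 / 1470 = 0.01084 s.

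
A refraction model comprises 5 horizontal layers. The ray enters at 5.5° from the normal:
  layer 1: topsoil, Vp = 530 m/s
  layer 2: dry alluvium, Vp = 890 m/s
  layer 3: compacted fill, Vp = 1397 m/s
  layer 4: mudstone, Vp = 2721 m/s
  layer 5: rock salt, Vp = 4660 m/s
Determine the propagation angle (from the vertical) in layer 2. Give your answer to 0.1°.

Ray parameter p = sin 5.5° / 530 = 1.8084e-04 s/m.
sin θ_2 = p·V_2 = 1.8084e-04 × 890 = 0.1609.
θ_2 = arcsin 0.1609 = 9.26°.

9.3°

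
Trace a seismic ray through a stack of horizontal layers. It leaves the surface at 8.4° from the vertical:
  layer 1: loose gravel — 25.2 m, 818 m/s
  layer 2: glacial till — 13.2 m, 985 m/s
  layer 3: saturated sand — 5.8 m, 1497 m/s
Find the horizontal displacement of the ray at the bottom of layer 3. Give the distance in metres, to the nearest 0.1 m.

7.7 m

p = sin θ₁/V₁ = sin 8.4°/818 = 1.7859e-04 s/m is conserved through the stack.
Layer 1: θ = 8.40°; offset = 25.2·tan 8.40° = 3.721 m.
Layer 2: sin θ = p·985 = 0.1759 → θ = 10.13°; offset = 13.2·tan 10.13° = 2.359 m.
Layer 3: sin θ = p·1497 = 0.2673 → θ = 15.51°; offset = 5.8·tan 15.51° = 1.609 m.
Total horizontal offset = 7.689 m.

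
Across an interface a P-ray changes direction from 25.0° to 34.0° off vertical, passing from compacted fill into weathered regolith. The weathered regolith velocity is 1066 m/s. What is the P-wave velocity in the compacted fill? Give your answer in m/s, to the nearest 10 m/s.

sin 25.0° = 0.4226; sin 34.0° = 0.5592.
V₁ = V₂·(sin θ₁/sin θ₂) = 1066·(0.4226/0.5592) = 805.65 m/s.

810 m/s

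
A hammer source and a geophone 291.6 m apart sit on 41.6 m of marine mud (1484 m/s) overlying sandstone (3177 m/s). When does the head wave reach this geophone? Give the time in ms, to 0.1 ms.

141.4 ms

t = x/V₂ + 2h·√(V₂²−V₁²)/(V₁V₂).
√(V₂²−V₁²) = √(3177²−1484²) = 2809.1 m/s; delay term = 2·41.6·2809.1/(1484·3177) = 0.04957 s.
t = 291.6/3177 + 0.04957 = 0.14136 s.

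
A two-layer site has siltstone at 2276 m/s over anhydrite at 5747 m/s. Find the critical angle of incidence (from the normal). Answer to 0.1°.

23.3°

At critical incidence the refracted ray runs along the interface (θ₂ = 90°), so sin θ_c = V₁/V₂.
θ_c = arcsin(2276/5747) = arcsin 0.3960 = 23.33°.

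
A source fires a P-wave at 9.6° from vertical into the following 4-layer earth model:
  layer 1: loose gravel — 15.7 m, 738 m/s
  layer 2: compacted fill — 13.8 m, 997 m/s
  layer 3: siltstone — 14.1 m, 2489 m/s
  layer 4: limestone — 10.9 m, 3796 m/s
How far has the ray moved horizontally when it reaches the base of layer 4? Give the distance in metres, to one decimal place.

Apply Snell's law at each interface; in layer i the horizontal offset is hᵢ·tan θᵢ.
Layer 1: θ = 9.60°; offset = 15.7·tan 9.60° = 2.655 m.
Layer 2: sin θ = 997·sin 9.6°/738 = 0.2253, θ = 13.02°; offset = 13.8·tan 13.02° = 3.191 m.
Layer 3: sin θ = 2489·sin 9.6°/738 = 0.5624, θ = 34.23°; offset = 14.1·tan 34.23° = 9.591 m.
Layer 4: sin θ = 3796·sin 9.6°/738 = 0.8578, θ = 59.07°; offset = 10.9·tan 59.07° = 18.191 m.
Total horizontal offset = 33.629 m.

33.6 m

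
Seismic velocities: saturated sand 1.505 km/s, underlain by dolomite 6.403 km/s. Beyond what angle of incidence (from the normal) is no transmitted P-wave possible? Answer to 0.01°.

13.59°

At critical incidence the refracted ray runs along the interface (θ₂ = 90°), so sin θ_c = V₁/V₂.
θ_c = arcsin(1.505/6.403) = arcsin 0.2350 = 13.59°.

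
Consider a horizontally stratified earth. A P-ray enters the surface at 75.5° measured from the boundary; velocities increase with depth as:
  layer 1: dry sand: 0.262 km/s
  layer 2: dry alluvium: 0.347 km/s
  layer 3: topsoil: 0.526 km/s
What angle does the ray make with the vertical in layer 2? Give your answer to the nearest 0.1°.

19.4°

From the normal: θ₁ = 90° − 75.5° = 14.5°.
Ray parameter p = sin 14.5° / 0.262 = 9.5565e-01 s/km.
sin θ_2 = p·V_2 = 9.5565e-01 × 0.347 = 0.3316.
θ_2 = arcsin 0.3316 = 19.37°.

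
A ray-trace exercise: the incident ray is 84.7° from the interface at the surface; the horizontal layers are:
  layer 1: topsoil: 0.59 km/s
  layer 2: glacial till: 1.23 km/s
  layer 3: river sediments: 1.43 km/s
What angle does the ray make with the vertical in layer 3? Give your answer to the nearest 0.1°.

From the normal: θ₁ = 90° − 84.7° = 5.3°.
Snell's law across each interface conserves sin θ / V, so sin θ_3 = V_3·sin θ₁/V₁.
sin θ_3 = 1.43 × sin 5.3° / 0.59 = 0.2239.
θ_3 = 12.94° from the vertical.

12.9°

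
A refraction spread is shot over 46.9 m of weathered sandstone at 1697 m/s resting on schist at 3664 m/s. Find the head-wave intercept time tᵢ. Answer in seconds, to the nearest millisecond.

θ_c = arcsin(V₁/V₂) = arcsin(1697/3664) = 27.59°; cos θ_c = 0.8863.
tᵢ = 2h·cos θ_c / V₁ = 2·46.9·0.8863 / 1697 = 0.04899 s.

0.049 s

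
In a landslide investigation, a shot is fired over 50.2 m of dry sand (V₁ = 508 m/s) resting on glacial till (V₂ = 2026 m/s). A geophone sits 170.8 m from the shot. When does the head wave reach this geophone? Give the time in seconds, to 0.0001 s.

t = x/V₂ + 2h·√(V₂²−V₁²)/(V₁V₂).
√(V₂²−V₁²) = √(2026²−508²) = 1961.3 m/s; delay term = 2·50.2·1961.3/(508·2026) = 0.19132 s.
t = 170.8/2026 + 0.19132 = 0.27563 s.

0.2756 s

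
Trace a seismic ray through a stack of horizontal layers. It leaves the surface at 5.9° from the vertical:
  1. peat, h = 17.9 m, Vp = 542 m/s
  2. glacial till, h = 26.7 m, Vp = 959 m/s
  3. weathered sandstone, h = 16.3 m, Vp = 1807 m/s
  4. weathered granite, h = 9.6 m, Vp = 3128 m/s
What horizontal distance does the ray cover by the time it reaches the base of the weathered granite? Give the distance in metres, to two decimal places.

Ray parameter p = sin 5.9° / 542 m/s = 1.8965e-04 s/m.
Layer 1: θ = 5.90°; offset = 17.9·tan 5.90° = 1.8498 m.
Layer 2: sin θ = p·959 = 0.1819 → θ = 10.48°; offset = 26.7·tan 10.48° = 4.9385 m.
Layer 3: sin θ = p·1807 = 0.3427 → θ = 20.04°; offset = 16.3·tan 20.04° = 5.9462 m.
Layer 4: sin θ = p·3128 = 0.5932 → θ = 36.39°; offset = 9.6·tan 36.39° = 7.0744 m.
Total horizontal offset = 19.8089 m.

19.81 m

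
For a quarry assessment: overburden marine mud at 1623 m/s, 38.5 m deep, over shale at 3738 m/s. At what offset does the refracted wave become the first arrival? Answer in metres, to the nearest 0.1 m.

122.6 m

x_cross = 2h·√((V₂+V₁)/(V₂−V₁)).
(V₂+V₁)/(V₂−V₁) = (3738+1623)/(3738−1623) = 2.5348; √ = 1.5921.
x_cross = 2·38.5·1.5921 = 122.59 m.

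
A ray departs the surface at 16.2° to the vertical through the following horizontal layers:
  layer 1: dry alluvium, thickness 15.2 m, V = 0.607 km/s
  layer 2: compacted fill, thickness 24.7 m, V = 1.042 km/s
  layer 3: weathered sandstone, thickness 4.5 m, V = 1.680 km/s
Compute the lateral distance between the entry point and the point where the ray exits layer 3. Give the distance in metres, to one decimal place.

Apply Snell's law at each interface; in layer i the horizontal offset is hᵢ·tan θᵢ.
Layer 1: θ = 16.20°; offset = 15.2·tan 16.20° = 4.416 m.
Layer 2: sin θ = 1.042·sin 16.2°/0.607 = 0.4789, θ = 28.62°; offset = 24.7·tan 28.62° = 13.475 m.
Layer 3: sin θ = 1.680·sin 16.2°/0.607 = 0.7722, θ = 50.55°; offset = 4.5·tan 50.55° = 5.468 m.
Total horizontal offset = 23.360 m.

23.4 m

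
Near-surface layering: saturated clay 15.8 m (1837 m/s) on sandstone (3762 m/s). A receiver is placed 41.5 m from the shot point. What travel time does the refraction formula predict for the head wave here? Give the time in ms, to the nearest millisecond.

t = x/V₂ + 2h·√(V₂²−V₁²)/(V₁V₂).
√(V₂²−V₁²) = √(3762²−1837²) = 3283.0 m/s; delay term = 2·15.8·3283.0/(1837·3762) = 0.01501 s.
t = 41.5/3762 + 0.01501 = 0.02604 s.

26 ms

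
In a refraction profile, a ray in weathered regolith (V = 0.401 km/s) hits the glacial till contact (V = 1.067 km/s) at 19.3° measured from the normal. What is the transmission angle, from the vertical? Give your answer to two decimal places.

sin θ₁/V₁ = sin θ₂/V₂ ⇒ sin θ₂ = 1.067·sin 19.3°/0.401 = 1.067·0.3305/0.401 = 0.8794.
θ₂ = arcsin 0.8794 = 61.58° from the normal.

61.58°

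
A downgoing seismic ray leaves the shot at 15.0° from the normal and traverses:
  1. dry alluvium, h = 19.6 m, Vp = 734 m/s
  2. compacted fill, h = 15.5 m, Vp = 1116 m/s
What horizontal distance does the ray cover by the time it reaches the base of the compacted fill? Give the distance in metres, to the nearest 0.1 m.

11.9 m

Ray parameter p = sin 15.0° / 734 m/s = 3.5261e-04 s/m.
Layer 1: θ = 15.00°; offset = 19.6·tan 15.00° = 5.252 m.
Layer 2: sin θ = p·1116 = 0.3935 → θ = 23.17°; offset = 15.5·tan 23.17° = 6.635 m.
Σ offsets = 11.887 m.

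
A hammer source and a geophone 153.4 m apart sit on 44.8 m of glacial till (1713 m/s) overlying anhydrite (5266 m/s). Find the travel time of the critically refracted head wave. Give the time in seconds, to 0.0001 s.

0.0786 s

t = x/V₂ + 2h·√(V₂²−V₁²)/(V₁V₂).
√(V₂²−V₁²) = √(5266²−1713²) = 4979.6 m/s; delay term = 2·44.8·4979.6/(1713·5266) = 0.04946 s.
t = 153.4/5266 + 0.04946 = 0.07859 s.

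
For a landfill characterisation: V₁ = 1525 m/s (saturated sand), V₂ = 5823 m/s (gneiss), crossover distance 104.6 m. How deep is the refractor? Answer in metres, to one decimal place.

x_cross = 2h·√((V₂+V₁)/(V₂−V₁)) → h = x_cross / (2·√((V₂+V₁)/(V₂−V₁))).
√((V₂+V₁)/(V₂−V₁)) = √((5823+1525)/(5823−1525)) = 1.3075.
h = 104.6 / (2·1.3075) = 40.00 m.

40.0 m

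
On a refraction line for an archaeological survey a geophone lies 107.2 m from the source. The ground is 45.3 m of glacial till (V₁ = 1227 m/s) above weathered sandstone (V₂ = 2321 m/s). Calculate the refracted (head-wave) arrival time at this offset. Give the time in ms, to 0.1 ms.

108.9 ms

t = x/V₂ + 2h·√(V₂²−V₁²)/(V₁V₂).
√(V₂²−V₁²) = √(2321²−1227²) = 1970.2 m/s; delay term = 2·45.3·1970.2/(1227·2321) = 0.06268 s.
t = 107.2/2321 + 0.06268 = 0.10886 s.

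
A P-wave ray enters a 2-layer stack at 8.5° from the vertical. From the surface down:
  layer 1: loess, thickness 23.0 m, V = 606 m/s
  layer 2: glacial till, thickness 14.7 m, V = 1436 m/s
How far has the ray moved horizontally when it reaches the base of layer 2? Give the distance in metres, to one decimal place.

8.9 m

p = sin θ₁/V₁ = sin 8.5°/606 = 2.4391e-04 s/m is conserved through the stack.
Layer 1: θ = 8.50°; offset = 23.0·tan 8.50° = 3.437 m.
Layer 2: sin θ = p·1436 = 0.3503 → θ = 20.50°; offset = 14.7·tan 20.50° = 5.497 m.
Summing the layer offsets gives 8.934 m.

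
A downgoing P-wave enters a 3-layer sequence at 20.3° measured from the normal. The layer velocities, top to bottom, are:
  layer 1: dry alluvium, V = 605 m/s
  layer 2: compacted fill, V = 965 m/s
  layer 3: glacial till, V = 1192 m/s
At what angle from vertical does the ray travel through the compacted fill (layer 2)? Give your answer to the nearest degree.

Ray parameter p = sin 20.3° / 605 = 5.7345e-04 s/m.
sin θ_2 = p·V_2 = 5.7345e-04 × 965 = 0.5534.
θ_2 = 33.60° from the vertical.

34°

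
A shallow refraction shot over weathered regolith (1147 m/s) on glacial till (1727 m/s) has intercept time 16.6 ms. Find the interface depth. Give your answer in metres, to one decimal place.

12.7 m

θ_c = arcsin(1147/1727) = 41.62°; cos θ_c = 0.7476.
tᵢ = 2h cos θ_c/V₁ ⇒ h = tᵢ·V₁/(2 cos θ_c) = 0.0166·1147/(2·0.7476) = 12.73 m.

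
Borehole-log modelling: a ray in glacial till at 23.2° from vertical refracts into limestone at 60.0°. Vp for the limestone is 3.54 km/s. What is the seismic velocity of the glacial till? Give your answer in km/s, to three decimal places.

Snell's law: sin 23.2°/V₁ = sin 60.0°/V₂.
V₁ = V₂·sin 23.2°/sin 60.0° = 3.54 × 0.4549 = 1.610 km/s.

1.610 km/s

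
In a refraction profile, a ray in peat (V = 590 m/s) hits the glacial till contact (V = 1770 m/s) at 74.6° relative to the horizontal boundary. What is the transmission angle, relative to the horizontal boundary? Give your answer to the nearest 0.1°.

37.2°

Angle from the normal: 90° − 74.6° = 15.4°.
sin θ₁/V₁ = sin θ₂/V₂ ⇒ sin θ₂ = 1770·sin 15.4°/590 = 1770·0.2656/590 = 0.7967.
θ₂ = sin⁻¹(0.7967) = 52.81° (from vertical).
From the interface: 90° − 52.81° = 37.19°.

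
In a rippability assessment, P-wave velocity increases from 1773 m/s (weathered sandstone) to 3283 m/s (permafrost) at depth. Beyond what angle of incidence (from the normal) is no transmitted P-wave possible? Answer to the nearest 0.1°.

32.7°

At critical incidence the refracted ray runs along the interface (θ₂ = 90°), so sin θ_c = V₁/V₂.
θ_c = arcsin(1773/3283) = arcsin 0.5401 = 32.69°.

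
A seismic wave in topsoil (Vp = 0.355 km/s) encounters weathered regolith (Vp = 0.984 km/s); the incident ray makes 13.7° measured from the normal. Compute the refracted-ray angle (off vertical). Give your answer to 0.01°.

41.03°

Snell's law: sin θ₂ = (V₂/V₁)·sin θ₁ = (0.984/0.355)·sin 13.7° = 0.6565.
θ₂ = arcsin 0.6565 = 41.03° from the normal.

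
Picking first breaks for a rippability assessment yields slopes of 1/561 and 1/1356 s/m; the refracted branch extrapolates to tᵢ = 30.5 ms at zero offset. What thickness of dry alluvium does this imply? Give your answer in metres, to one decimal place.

h = tᵢ·V₁·V₂ / (2·√(V₂²−V₁²)).
√(V₂²−V₁²) = √(1356² − 561²) = 1234.5 m/s.
h = 0.0305 s × 561 × 1356 / (2 × 1234.5) = 9.40 m.

9.4 m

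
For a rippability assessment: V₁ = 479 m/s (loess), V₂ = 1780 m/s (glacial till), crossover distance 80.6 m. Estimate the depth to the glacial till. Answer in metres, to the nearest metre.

31 m

x_cross = 2h·√((V₂+V₁)/(V₂−V₁)) → h = x_cross / (2·√((V₂+V₁)/(V₂−V₁))).
√((V₂+V₁)/(V₂−V₁)) = √((1780+479)/(1780−479)) = 1.3177.
h = 80.6 / (2·1.3177) = 30.58 m.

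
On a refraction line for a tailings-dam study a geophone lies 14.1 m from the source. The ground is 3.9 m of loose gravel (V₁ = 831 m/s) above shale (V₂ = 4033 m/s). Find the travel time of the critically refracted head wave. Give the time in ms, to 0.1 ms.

12.7 ms

θ_c = arcsin(V₁/V₂) = arcsin(831/4033) = 11.89°, cos θ_c = 0.9785.
Intercept time tᵢ = 2h cos θ_c / V₁ = 2·3.9·0.9785/831 = 0.00918 s.
t = x/V₂ + tᵢ = 14.1/4033 + 0.00918 = 0.01268 s.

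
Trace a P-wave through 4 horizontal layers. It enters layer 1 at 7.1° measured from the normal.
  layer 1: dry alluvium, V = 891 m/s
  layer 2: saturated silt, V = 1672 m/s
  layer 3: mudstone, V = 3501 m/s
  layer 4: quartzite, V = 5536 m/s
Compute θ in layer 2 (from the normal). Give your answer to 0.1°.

13.4°

Snell's law across each interface conserves sin θ / V, so sin θ_2 = V_2·sin θ₁/V₁.
sin θ_2 = 1672 × sin 7.1° / 891 = 0.2319.
θ_2 = 13.41° from the vertical.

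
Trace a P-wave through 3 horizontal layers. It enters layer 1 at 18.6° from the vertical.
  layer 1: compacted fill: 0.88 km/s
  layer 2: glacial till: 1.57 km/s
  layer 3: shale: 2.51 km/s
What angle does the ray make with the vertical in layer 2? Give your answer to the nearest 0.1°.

34.7°

Snell's law across each interface conserves sin θ / V, so sin θ_2 = V_2·sin θ₁/V₁.
sin θ_2 = 1.57 × sin 18.6° / 0.88 = 0.5691.
θ_2 = arcsin 0.5691 = 34.68°.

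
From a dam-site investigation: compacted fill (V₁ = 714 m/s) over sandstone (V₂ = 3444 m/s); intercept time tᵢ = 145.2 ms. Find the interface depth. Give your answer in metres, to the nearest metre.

53 m

h = tᵢ·V₁·V₂ / (2·√(V₂²−V₁²)).
√(V₂²−V₁²) = √(3444² − 714²) = 3369.2 m/s.
h = 0.1452 s × 714 × 3444 / (2 × 3369.2) = 52.99 m.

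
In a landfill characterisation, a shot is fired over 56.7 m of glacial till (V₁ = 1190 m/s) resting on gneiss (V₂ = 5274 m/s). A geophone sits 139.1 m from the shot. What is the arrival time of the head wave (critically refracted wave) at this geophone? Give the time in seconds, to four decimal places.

t = x/V₂ + 2h·√(V₂²−V₁²)/(V₁V₂).
√(V₂²−V₁²) = √(5274²−1190²) = 5138.0 m/s; delay term = 2·56.7·5138.0/(1190·5274) = 0.09284 s.
t = 139.1/5274 + 0.09284 = 0.11921 s.

0.1192 s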